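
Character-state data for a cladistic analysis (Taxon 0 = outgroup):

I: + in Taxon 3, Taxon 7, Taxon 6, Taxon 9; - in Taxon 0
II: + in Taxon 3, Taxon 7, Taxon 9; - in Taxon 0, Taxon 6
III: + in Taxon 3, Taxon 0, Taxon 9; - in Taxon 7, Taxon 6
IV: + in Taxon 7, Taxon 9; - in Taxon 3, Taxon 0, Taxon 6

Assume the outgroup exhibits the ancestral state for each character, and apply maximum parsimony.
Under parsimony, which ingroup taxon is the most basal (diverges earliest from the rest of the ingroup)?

Character polarity is set by the outgroup: the derived state is whichever differs from the outgroup's state, so for III the derived state is '-', and for the remaining characters it is '+'.
All ingroup taxa share the derived state '+' for I; it defines the ingroup but does not resolve relationships within it.
II (derived state '+') is shared by Taxon 3, Taxon 7, and Taxon 9 — a synapomorphy uniting that clade.
III groups Taxon 6 and Taxon 7, which is incompatible with the clades supported by the remaining characters; treating it as convergent (homoplasy) costs fewer steps than any alternative tree.
IV (derived state '+') is shared by Taxon 7 and Taxon 9 — a synapomorphy uniting that clade.
Most parsimonious ingroup topology: (((Taxon 7,Taxon 9),Taxon 3),Taxon 6).
Taxon 6 is sister to the clade containing all other ingroup taxa, so it is the earliest-diverging (most basal) ingroup lineage.

Taxon 6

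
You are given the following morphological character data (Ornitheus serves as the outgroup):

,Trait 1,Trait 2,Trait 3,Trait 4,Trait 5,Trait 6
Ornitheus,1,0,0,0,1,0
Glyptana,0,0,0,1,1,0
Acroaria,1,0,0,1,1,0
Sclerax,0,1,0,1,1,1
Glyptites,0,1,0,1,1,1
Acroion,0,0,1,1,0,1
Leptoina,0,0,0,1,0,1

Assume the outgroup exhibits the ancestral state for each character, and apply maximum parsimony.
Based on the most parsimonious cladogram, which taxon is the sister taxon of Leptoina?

Acroion

Character polarity is set by the outgroup: the derived state is whichever differs from the outgroup's state, so for Trait 1, Trait 5 the derived state is '0', and for the remaining characters it is '1'.
Trait 1: derived state '0' in Acroion, Glyptana, Glyptites, Leptoina, and Sclerax only — synapomorphy for {Acroion, Glyptana, Glyptites, Leptoina, Sclerax}.
Only Glyptites and Sclerax show the derived state '1' for Trait 2, supporting them as a clade.
Trait 3 (derived state '1') is unique to Acroion (autapomorphy; uninformative for grouping).
All ingroup taxa share the derived state '1' for Trait 4; it defines the ingroup but does not resolve relationships within it.
Trait 5 (derived state '0') is shared by Acroion and Leptoina — a synapomorphy uniting that clade.
Trait 6: derived state '1' in Acroion, Glyptites, Leptoina, and Sclerax only — synapomorphy for {Acroion, Glyptites, Leptoina, Sclerax}.
Most parsimonious ingroup topology: ((Glyptana,((Sclerax,Glyptites),(Acroion,Leptoina))),Acroaria).
Leptoina and Acroion form a cherry on this tree, so they are sister taxa.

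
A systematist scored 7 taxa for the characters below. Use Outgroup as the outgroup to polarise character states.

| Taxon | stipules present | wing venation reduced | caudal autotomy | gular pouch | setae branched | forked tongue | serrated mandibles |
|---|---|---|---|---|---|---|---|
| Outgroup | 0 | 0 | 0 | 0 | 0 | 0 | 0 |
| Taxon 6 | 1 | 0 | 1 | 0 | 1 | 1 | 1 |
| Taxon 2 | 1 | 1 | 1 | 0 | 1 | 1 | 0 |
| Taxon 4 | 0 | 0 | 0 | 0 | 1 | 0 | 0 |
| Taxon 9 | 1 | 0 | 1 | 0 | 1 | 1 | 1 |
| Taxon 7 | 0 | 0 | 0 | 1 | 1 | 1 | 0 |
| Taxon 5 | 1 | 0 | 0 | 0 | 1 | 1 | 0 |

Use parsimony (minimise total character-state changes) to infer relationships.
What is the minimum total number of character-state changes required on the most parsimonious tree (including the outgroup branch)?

7

The outgroup has state '0' for every character, so '1' is the derived state throughout.
Only Taxon 2, Taxon 5, Taxon 6, and Taxon 9 show the derived state '1' for stipules present, supporting them as a clade.
wing venation reduced (derived state '1') is unique to Taxon 2 (autapomorphy; uninformative for grouping).
caudal autotomy: derived state '1' in Taxon 2, Taxon 6, and Taxon 9 only — synapomorphy for {Taxon 2, Taxon 6, Taxon 9}.
gular pouch: derived state '1' in Taxon 7 only — an autapomorphy, so it tells us nothing about relationships among taxa.
All ingroup taxa share the derived state '1' for setae branched; it defines the ingroup but does not resolve relationships within it.
forked tongue (derived state '1') is shared by Taxon 2, Taxon 5, Taxon 6, Taxon 7, and Taxon 9 — a synapomorphy uniting that clade.
serrated mandibles: derived state '1' in Taxon 6 and Taxon 9 only — synapomorphy for {Taxon 6, Taxon 9}.
Most parsimonious ingroup topology: (((((Taxon 6,Taxon 9),Taxon 2),Taxon 5),Taxon 7),Taxon 4).
Changes per character on this tree: stipules present: 1; wing venation reduced: 1; caudal autotomy: 1; gular pouch: 1; setae branched: 1; forked tongue: 1; serrated mandibles: 1.
Total = 7.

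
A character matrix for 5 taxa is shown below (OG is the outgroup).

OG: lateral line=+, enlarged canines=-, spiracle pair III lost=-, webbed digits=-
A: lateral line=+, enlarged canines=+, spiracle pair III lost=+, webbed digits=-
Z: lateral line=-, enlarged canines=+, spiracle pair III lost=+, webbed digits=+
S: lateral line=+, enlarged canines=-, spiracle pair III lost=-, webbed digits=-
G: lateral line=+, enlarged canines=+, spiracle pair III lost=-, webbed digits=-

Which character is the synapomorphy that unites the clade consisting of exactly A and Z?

Character polarity is set by the outgroup: the derived state is whichever differs from the outgroup's state, so for lateral line the derived state is '-', and for the remaining characters it is '+'.
lateral line: derived state '-' in Z only — an autapomorphy, so it tells us nothing about relationships among taxa.
enlarged canines (derived state '+') is shared by A, G, and Z — a synapomorphy uniting that clade.
spiracle pair III lost (derived state '+') is shared by A and Z — a synapomorphy uniting that clade.
webbed digits: derived state '+' in Z only — an autapomorphy, so it tells us nothing about relationships among taxa.
Most parsimonious ingroup topology: (((A,Z),G),S).
The clade {A, Z} is supported by spiracle pair III lost: its derived state '+' occurs in exactly those taxa and in no other taxon (including the outgroup).

spiracle pair III lost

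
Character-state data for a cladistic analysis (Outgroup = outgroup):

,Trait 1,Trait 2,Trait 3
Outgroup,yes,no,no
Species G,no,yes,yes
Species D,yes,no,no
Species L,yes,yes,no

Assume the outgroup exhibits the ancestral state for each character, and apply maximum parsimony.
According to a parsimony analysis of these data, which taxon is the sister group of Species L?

Character polarity is set by the outgroup: the derived state is whichever differs from the outgroup's state, so for Trait 1 the derived state is 'no', and for the remaining characters it is 'yes'.
Trait 1 (derived state 'no') is unique to Species G (autapomorphy; uninformative for grouping).
Trait 2 (derived state 'yes') is shared by Species G and Species L — a synapomorphy uniting that clade.
Trait 3: derived state 'yes' in Species G only — an autapomorphy, so it tells us nothing about relationships among taxa.
Most parsimonious ingroup topology: ((Species G,Species L),Species D).
Species L and Species G form a cherry on this tree, so they are sister taxa.

Species G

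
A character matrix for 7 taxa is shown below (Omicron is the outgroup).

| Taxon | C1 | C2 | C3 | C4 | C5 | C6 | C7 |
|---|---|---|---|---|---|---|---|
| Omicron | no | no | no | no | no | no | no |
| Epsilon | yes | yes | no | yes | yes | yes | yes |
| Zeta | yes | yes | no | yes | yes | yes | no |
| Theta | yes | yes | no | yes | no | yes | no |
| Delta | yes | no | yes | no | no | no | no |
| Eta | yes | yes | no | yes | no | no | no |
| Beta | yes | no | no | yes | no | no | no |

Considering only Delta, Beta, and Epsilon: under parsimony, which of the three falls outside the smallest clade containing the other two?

The outgroup has state 'no' for every character, so 'yes' is the derived state throughout.
C1 (derived state 'yes') is shared by all ingroup taxa — unites the whole ingroup.
C2: derived state 'yes' in Epsilon, Eta, Theta, and Zeta only — synapomorphy for {Epsilon, Eta, Theta, Zeta}.
C3: derived state 'yes' in Delta only — an autapomorphy, so it tells us nothing about relationships among taxa.
C4: derived state 'yes' in Beta, Epsilon, Eta, Theta, and Zeta only — synapomorphy for {Beta, Epsilon, Eta, Theta, Zeta}.
Only Epsilon and Zeta show the derived state 'yes' for C5, supporting them as a clade.
Only Epsilon, Theta, and Zeta show the derived state 'yes' for C6, supporting them as a clade.
C7 (derived state 'yes') is unique to Epsilon (autapomorphy; uninformative for grouping).
Most parsimonious ingroup topology: (((((Epsilon,Zeta),Theta),Eta),Beta),Delta).
Beta and Epsilon share a more recent common ancestor with each other than either does with Delta, so Delta is the least closely related of the three.

Delta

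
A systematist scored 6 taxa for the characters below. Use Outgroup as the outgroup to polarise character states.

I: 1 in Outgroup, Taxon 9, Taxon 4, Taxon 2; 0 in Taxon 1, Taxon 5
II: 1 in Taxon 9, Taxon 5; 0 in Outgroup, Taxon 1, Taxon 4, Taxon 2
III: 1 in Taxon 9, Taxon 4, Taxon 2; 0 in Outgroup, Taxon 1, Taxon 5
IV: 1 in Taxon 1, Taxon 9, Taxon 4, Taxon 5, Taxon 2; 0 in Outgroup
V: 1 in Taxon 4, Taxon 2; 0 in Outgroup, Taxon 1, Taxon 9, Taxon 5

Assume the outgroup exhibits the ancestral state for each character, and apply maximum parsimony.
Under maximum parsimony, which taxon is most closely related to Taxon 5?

Taxon 1

Character polarity is set by the outgroup: the derived state is whichever differs from the outgroup's state, so for I the derived state is '0', and for the remaining characters it is '1'.
Only Taxon 1 and Taxon 5 show the derived state '0' for I, supporting them as a clade.
II (state '1') occurs in Taxon 5 and Taxon 9 but conflicts with the nesting implied by the other characters — most parsimoniously interpreted as homoplasy.
III (derived state '1') is shared by Taxon 2, Taxon 4, and Taxon 9 — a synapomorphy uniting that clade.
IV (derived state '1') is shared by all ingroup taxa — unites the whole ingroup.
Only Taxon 2 and Taxon 4 show the derived state '1' for V, supporting them as a clade.
Most parsimonious ingroup topology: ((Taxon 1,Taxon 5),(Taxon 9,(Taxon 4,Taxon 2))).
Taxon 5 and Taxon 1 form a cherry on this tree, so they are sister taxa.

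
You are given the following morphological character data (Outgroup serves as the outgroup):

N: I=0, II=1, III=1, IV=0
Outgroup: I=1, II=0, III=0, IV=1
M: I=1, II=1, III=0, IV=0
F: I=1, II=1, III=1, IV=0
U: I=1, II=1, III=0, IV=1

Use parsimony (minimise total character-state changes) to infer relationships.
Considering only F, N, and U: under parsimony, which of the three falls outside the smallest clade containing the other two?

U

Character polarity is set by the outgroup: the derived state is whichever differs from the outgroup's state, so for I, IV the derived state is '0', and for the remaining characters it is '1'.
I: derived state '0' in N only — an autapomorphy, so it tells us nothing about relationships among taxa.
II (derived state '1') is shared by all ingroup taxa — unites the whole ingroup.
III: derived state '1' in F and N only — synapomorphy for {F, N}.
IV: derived state '0' in F, M, and N only — synapomorphy for {F, M, N}.
Most parsimonious ingroup topology: (U,(M,(F,N))).
N and F share a more recent common ancestor with each other than either does with U, so U is the least closely related of the three.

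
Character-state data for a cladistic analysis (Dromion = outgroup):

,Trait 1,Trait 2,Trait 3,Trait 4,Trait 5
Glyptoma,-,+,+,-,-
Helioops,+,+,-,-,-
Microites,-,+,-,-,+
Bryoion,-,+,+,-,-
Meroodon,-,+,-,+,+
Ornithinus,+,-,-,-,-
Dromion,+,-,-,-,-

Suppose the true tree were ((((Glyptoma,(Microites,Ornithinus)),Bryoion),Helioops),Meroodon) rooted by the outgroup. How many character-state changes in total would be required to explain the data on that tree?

Map each character onto ((((Glyptoma,(Microites,Ornithinus)),Bryoion),Helioops),Meroodon) (rooted by Dromion) and count the minimum state changes it requires (Fitch parsimony):
Trait 1: 3; Trait 2: 2; Trait 3: 2; Trait 4: 1; Trait 5: 2.
Total tree length = 10.

10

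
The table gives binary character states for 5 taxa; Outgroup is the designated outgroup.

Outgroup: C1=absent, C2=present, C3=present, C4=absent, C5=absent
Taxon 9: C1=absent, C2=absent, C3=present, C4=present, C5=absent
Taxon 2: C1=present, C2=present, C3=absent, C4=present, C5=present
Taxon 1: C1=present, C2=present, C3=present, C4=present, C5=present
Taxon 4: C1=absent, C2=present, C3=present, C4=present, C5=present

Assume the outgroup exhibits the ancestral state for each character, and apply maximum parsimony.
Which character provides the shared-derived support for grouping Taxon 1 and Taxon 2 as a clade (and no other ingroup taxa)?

Character polarity is set by the outgroup: the derived state is whichever differs from the outgroup's state, so for C2, C3 the derived state is 'absent', and for the remaining characters it is 'present'.
C1: derived state 'present' in Taxon 1 and Taxon 2 only — synapomorphy for {Taxon 1, Taxon 2}.
C2: derived state 'absent' in Taxon 9 only — an autapomorphy, so it tells us nothing about relationships among taxa.
C3: derived state 'absent' in Taxon 2 only — an autapomorphy, so it tells us nothing about relationships among taxa.
All ingroup taxa share the derived state 'present' for C4; it defines the ingroup but does not resolve relationships within it.
Only Taxon 1, Taxon 2, and Taxon 4 show the derived state 'present' for C5, supporting them as a clade.
Most parsimonious ingroup topology: (Taxon 9,((Taxon 2,Taxon 1),Taxon 4)).
The clade {Taxon 1, Taxon 2} is supported by C1: its derived state 'present' occurs in exactly those taxa and in no other taxon (including the outgroup).

C1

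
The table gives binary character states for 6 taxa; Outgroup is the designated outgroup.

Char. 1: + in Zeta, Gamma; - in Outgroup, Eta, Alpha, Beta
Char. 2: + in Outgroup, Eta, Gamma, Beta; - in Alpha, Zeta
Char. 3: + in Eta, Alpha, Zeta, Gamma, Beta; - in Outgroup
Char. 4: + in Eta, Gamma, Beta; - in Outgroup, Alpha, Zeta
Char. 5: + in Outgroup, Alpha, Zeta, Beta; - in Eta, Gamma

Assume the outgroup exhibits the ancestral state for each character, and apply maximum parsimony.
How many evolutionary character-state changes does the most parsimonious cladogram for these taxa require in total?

6

Character polarity is set by the outgroup: the derived state is whichever differs from the outgroup's state, so for Char. 2, Char. 5 the derived state is '-', and for the remaining characters it is '+'.
Char. 1 groups Gamma and Zeta, which is incompatible with the clades supported by the remaining characters; treating it as convergent (homoplasy) costs fewer steps than any alternative tree.
Char. 2: derived state '-' in Alpha and Zeta only — synapomorphy for {Alpha, Zeta}.
Char. 3 (derived state '+') is shared by all ingroup taxa — unites the whole ingroup.
Char. 4 (derived state '+') is shared by Beta, Eta, and Gamma — a synapomorphy uniting that clade.
Only Eta and Gamma show the derived state '-' for Char. 5, supporting them as a clade.
Most parsimonious ingroup topology: (((Eta,Gamma),Beta),(Alpha,Zeta)).
Changes per character on this tree: Char. 1: 2; Char. 2: 1; Char. 3: 1; Char. 4: 1; Char. 5: 1.
Total = 6.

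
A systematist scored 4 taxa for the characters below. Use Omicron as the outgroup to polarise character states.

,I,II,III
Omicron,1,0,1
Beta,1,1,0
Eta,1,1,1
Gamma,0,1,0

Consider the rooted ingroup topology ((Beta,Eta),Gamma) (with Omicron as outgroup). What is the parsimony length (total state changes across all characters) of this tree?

Map each character onto ((Beta,Eta),Gamma) (rooted by Omicron) and count the minimum state changes it requires (Fitch parsimony):
I: 1; II: 1; III: 2.
Total tree length = 4.

4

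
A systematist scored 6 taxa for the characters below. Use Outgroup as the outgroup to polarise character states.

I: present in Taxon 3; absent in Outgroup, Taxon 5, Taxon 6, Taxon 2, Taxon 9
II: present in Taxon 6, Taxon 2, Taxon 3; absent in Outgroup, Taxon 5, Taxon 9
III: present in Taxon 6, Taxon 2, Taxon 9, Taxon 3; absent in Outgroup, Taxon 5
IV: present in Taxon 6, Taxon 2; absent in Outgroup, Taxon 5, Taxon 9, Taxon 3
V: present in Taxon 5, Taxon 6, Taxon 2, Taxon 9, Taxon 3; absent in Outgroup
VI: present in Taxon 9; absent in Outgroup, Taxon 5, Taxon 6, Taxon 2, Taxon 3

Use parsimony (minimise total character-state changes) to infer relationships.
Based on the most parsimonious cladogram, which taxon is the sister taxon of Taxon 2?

Taxon 6

The outgroup has state 'absent' for every character, so 'present' is the derived state throughout.
I: derived state 'present' in Taxon 3 only — an autapomorphy, so it tells us nothing about relationships among taxa.
Only Taxon 2, Taxon 3, and Taxon 6 show the derived state 'present' for II, supporting them as a clade.
III: derived state 'present' in Taxon 2, Taxon 3, Taxon 6, and Taxon 9 only — synapomorphy for {Taxon 2, Taxon 3, Taxon 6, Taxon 9}.
IV (derived state 'present') is shared by Taxon 2 and Taxon 6 — a synapomorphy uniting that clade.
V (derived state 'present') is shared by all ingroup taxa — unites the whole ingroup.
VI (derived state 'present') is unique to Taxon 9 (autapomorphy; uninformative for grouping).
Most parsimonious ingroup topology: (Taxon 5,(((Taxon 6,Taxon 2),Taxon 3),Taxon 9)).
Taxon 2 and Taxon 6 form a cherry on this tree, so they are sister taxa.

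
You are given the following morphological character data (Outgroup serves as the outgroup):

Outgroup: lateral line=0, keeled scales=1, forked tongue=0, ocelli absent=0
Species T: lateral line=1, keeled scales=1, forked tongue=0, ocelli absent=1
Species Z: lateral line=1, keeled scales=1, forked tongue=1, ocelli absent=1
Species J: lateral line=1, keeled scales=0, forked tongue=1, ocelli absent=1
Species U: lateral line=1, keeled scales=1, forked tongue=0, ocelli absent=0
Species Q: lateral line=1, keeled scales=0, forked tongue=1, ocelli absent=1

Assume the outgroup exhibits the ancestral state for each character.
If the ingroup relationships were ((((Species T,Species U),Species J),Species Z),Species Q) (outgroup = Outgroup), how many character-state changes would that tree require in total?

7

Map each character onto ((((Species T,Species U),Species J),Species Z),Species Q) (rooted by Outgroup) and count the minimum state changes it requires (Fitch parsimony):
lateral line: 1; keeled scales: 2; forked tongue: 2; ocelli absent: 2.
Total tree length = 7.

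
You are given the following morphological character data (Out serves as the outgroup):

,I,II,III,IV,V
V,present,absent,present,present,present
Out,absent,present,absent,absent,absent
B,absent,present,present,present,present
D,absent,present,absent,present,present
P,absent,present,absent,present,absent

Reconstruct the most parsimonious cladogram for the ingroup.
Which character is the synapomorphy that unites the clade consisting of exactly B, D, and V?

Character polarity is set by the outgroup: the derived state is whichever differs from the outgroup's state, so for II the derived state is 'absent', and for the remaining characters it is 'present'.
I (derived state 'present') is unique to V (autapomorphy; uninformative for grouping).
II (derived state 'absent') is unique to V (autapomorphy; uninformative for grouping).
III: derived state 'present' in B and V only — synapomorphy for {B, V}.
All ingroup taxa share the derived state 'present' for IV; it defines the ingroup but does not resolve relationships within it.
Only B, D, and V show the derived state 'present' for V, supporting them as a clade.
Most parsimonious ingroup topology: ((D,(B,V)),P).
The clade {B, D, V} is supported by V: its derived state 'present' occurs in exactly those taxa and in no other taxon (including the outgroup).

V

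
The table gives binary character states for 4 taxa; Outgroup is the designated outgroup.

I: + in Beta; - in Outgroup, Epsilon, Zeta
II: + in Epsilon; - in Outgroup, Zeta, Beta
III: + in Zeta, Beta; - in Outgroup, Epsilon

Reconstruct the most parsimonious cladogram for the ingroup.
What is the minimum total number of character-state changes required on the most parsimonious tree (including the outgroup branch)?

3

The outgroup has state '-' for every character, so '+' is the derived state throughout.
I: derived state '+' in Beta only — an autapomorphy, so it tells us nothing about relationships among taxa.
II (derived state '+') is unique to Epsilon (autapomorphy; uninformative for grouping).
III: derived state '+' in Beta and Zeta only — synapomorphy for {Beta, Zeta}.
Most parsimonious ingroup topology: (Epsilon,(Zeta,Beta)).
Changes per character on this tree: I: 1; II: 1; III: 1.
Total = 3.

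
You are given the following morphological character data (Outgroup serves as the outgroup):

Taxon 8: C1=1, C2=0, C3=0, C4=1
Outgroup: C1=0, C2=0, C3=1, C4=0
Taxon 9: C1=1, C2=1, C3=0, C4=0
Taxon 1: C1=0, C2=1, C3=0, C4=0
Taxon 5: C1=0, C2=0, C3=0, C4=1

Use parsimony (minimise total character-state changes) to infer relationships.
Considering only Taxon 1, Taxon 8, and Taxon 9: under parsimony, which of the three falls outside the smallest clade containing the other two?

Character polarity is set by the outgroup: the derived state is whichever differs from the outgroup's state, so for C3 the derived state is '0', and for the remaining characters it is '1'.
C1 groups Taxon 8 and Taxon 9, which is incompatible with the clades supported by the remaining characters; treating it as convergent (homoplasy) costs fewer steps than any alternative tree.
C2: derived state '1' in Taxon 1 and Taxon 9 only — synapomorphy for {Taxon 1, Taxon 9}.
C3 (derived state '0') is shared by all ingroup taxa — unites the whole ingroup.
Only Taxon 5 and Taxon 8 show the derived state '1' for C4, supporting them as a clade.
Most parsimonious ingroup topology: ((Taxon 5,Taxon 8),(Taxon 9,Taxon 1)).
Taxon 1 and Taxon 9 share a more recent common ancestor with each other than either does with Taxon 8, so Taxon 8 is the least closely related of the three.

Taxon 8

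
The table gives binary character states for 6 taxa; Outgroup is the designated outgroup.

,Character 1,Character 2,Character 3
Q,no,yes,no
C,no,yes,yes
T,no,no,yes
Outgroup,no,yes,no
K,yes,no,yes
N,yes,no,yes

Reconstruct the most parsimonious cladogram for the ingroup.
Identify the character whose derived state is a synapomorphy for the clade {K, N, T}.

Character polarity is set by the outgroup: the derived state is whichever differs from the outgroup's state, so for Character 2 the derived state is 'no', and for the remaining characters it is 'yes'.
Character 1 (derived state 'yes') is shared by K and N — a synapomorphy uniting that clade.
Character 2 (derived state 'no') is shared by K, N, and T — a synapomorphy uniting that clade.
Character 3 (derived state 'yes') is shared by C, K, N, and T — a synapomorphy uniting that clade.
Most parsimonious ingroup topology: (Q,((T,(N,K)),C)).
The clade {K, N, T} is supported by Character 2: its derived state 'no' occurs in exactly those taxa and in no other taxon (including the outgroup).

Character 2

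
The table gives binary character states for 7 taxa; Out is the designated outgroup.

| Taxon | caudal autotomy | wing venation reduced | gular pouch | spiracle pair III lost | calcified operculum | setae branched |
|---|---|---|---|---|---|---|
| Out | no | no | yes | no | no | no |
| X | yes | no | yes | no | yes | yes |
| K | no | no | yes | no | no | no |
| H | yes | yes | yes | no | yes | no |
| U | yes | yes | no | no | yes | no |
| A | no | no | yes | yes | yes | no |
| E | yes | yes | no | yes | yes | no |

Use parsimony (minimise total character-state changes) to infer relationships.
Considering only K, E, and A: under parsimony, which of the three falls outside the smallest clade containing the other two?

K

Character polarity is set by the outgroup: the derived state is whichever differs from the outgroup's state, so for gular pouch the derived state is 'no', and for the remaining characters it is 'yes'.
caudal autotomy (derived state 'yes') is shared by E, H, U, and X — a synapomorphy uniting that clade.
Only E, H, and U show the derived state 'yes' for wing venation reduced, supporting them as a clade.
gular pouch: derived state 'no' in E and U only — synapomorphy for {E, U}.
spiracle pair III lost groups A and E, which is incompatible with the clades supported by the remaining characters; treating it as convergent (homoplasy) costs fewer steps than any alternative tree.
calcified operculum (derived state 'yes') is shared by A, E, H, U, and X — a synapomorphy uniting that clade.
setae branched: derived state 'yes' in X only — an autapomorphy, so it tells us nothing about relationships among taxa.
Most parsimonious ingroup topology: (((X,(H,(U,E))),A),K).
E and A share a more recent common ancestor with each other than either does with K, so K is the least closely related of the three.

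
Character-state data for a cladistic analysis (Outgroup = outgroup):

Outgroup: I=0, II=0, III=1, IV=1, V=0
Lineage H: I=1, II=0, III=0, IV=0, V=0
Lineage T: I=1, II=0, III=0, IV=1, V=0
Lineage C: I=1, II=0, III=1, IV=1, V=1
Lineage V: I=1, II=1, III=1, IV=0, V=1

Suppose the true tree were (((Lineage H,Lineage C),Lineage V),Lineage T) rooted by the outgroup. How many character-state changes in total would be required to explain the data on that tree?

Map each character onto (((Lineage H,Lineage C),Lineage V),Lineage T) (rooted by Outgroup) and count the minimum state changes it requires (Fitch parsimony):
I: 1; II: 1; III: 2; IV: 2; V: 2.
Total tree length = 8.

8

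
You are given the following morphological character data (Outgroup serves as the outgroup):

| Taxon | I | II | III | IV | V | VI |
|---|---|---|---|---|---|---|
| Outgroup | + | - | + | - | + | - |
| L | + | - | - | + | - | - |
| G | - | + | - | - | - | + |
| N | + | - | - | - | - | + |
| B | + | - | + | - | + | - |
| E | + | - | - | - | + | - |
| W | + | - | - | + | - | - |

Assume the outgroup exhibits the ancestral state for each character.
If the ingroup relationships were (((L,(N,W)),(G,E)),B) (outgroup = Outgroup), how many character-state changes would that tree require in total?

9

Map each character onto (((L,(N,W)),(G,E)),B) (rooted by Outgroup) and count the minimum state changes it requires (Fitch parsimony):
I: 1; II: 1; III: 1; IV: 2; V: 2; VI: 2.
Total tree length = 9.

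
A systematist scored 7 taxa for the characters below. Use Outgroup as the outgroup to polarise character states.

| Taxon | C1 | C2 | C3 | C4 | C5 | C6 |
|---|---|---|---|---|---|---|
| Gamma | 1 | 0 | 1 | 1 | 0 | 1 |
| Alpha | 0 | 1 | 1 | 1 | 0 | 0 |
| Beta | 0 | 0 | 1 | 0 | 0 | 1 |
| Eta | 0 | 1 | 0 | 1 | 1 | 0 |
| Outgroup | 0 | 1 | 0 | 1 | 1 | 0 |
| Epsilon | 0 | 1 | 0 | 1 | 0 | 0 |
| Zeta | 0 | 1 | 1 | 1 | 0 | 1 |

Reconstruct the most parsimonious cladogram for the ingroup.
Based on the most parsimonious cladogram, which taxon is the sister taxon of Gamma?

Beta

Character polarity is set by the outgroup: the derived state is whichever differs from the outgroup's state, so for C2, C4, C5 the derived state is '0', and for the remaining characters it is '1'.
C1: derived state '1' in Gamma only — an autapomorphy, so it tells us nothing about relationships among taxa.
C2 (derived state '0') is shared by Beta and Gamma — a synapomorphy uniting that clade.
C3: derived state '1' in Alpha, Beta, Gamma, and Zeta only — synapomorphy for {Alpha, Beta, Gamma, Zeta}.
C4 (derived state '0') is unique to Beta (autapomorphy; uninformative for grouping).
Only Alpha, Beta, Epsilon, Gamma, and Zeta show the derived state '0' for C5, supporting them as a clade.
C6: derived state '1' in Beta, Gamma, and Zeta only — synapomorphy for {Beta, Gamma, Zeta}.
Most parsimonious ingroup topology: (((Alpha,((Gamma,Beta),Zeta)),Epsilon),Eta).
Gamma and Beta form a cherry on this tree, so they are sister taxa.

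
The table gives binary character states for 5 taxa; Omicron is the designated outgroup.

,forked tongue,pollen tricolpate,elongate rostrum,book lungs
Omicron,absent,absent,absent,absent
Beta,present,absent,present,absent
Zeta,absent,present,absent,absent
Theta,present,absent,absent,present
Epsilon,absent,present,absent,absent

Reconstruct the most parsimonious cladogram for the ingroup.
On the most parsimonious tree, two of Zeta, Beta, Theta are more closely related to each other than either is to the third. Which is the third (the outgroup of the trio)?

The outgroup has state 'absent' for every character, so 'present' is the derived state throughout.
forked tongue: derived state 'present' in Beta and Theta only — synapomorphy for {Beta, Theta}.
pollen tricolpate: derived state 'present' in Epsilon and Zeta only — synapomorphy for {Epsilon, Zeta}.
elongate rostrum: derived state 'present' in Beta only — an autapomorphy, so it tells us nothing about relationships among taxa.
book lungs (derived state 'present') is unique to Theta (autapomorphy; uninformative for grouping).
Most parsimonious ingroup topology: ((Beta,Theta),(Zeta,Epsilon)).
Beta and Theta share a more recent common ancestor with each other than either does with Zeta, so Zeta is the least closely related of the three.

Zeta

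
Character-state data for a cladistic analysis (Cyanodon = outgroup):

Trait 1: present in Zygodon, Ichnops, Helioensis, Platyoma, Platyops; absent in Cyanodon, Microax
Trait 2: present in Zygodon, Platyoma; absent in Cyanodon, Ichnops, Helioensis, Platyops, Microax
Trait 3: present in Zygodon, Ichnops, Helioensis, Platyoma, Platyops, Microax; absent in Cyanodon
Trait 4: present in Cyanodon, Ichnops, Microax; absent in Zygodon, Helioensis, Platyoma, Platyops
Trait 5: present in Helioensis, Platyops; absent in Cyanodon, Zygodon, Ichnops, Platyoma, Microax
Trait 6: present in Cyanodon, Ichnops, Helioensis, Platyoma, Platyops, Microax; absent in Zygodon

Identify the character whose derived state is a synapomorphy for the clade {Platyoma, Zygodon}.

Trait 2

Character polarity is set by the outgroup: the derived state is whichever differs from the outgroup's state, so for Trait 4, Trait 6 the derived state is 'absent', and for the remaining characters it is 'present'.
Trait 1 (derived state 'present') is shared by Helioensis, Ichnops, Platyoma, Platyops, and Zygodon — a synapomorphy uniting that clade.
Only Platyoma and Zygodon show the derived state 'present' for Trait 2, supporting them as a clade.
Trait 3 (derived state 'present') is shared by all ingroup taxa — unites the whole ingroup.
Trait 4 (derived state 'absent') is shared by Helioensis, Platyoma, Platyops, and Zygodon — a synapomorphy uniting that clade.
Trait 5 (derived state 'present') is shared by Helioensis and Platyops — a synapomorphy uniting that clade.
Trait 6 (derived state 'absent') is unique to Zygodon (autapomorphy; uninformative for grouping).
Most parsimonious ingroup topology: ((((Zygodon,Platyoma),(Helioensis,Platyops)),Ichnops),Microax).
The clade {Platyoma, Zygodon} is supported by Trait 2: its derived state 'present' occurs in exactly those taxa and in no other taxon (including the outgroup).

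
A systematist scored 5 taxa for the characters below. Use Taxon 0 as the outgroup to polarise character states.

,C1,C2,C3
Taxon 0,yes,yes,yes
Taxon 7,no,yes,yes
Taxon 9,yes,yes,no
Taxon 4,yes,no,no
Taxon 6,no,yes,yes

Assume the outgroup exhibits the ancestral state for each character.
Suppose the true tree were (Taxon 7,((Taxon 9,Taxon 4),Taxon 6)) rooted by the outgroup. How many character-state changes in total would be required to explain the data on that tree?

4

Map each character onto (Taxon 7,((Taxon 9,Taxon 4),Taxon 6)) (rooted by Taxon 0) and count the minimum state changes it requires (Fitch parsimony):
C1: 2; C2: 1; C3: 1.
Total tree length = 4.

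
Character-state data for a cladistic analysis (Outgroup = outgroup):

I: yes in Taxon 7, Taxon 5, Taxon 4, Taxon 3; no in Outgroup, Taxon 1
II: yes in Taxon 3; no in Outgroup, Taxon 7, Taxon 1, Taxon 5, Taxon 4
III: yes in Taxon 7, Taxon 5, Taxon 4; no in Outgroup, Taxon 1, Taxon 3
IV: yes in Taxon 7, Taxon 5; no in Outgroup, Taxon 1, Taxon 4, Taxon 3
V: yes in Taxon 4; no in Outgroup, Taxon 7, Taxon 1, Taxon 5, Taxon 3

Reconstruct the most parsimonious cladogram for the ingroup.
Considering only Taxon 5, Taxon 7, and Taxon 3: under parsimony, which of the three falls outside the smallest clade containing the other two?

The outgroup has state 'no' for every character, so 'yes' is the derived state throughout.
I: derived state 'yes' in Taxon 3, Taxon 4, Taxon 5, and Taxon 7 only — synapomorphy for {Taxon 3, Taxon 4, Taxon 5, Taxon 7}.
II (derived state 'yes') is unique to Taxon 3 (autapomorphy; uninformative for grouping).
Only Taxon 4, Taxon 5, and Taxon 7 show the derived state 'yes' for III, supporting them as a clade.
IV: derived state 'yes' in Taxon 5 and Taxon 7 only — synapomorphy for {Taxon 5, Taxon 7}.
V: derived state 'yes' in Taxon 4 only — an autapomorphy, so it tells us nothing about relationships among taxa.
Most parsimonious ingroup topology: ((((Taxon 7,Taxon 5),Taxon 4),Taxon 3),Taxon 1).
Taxon 7 and Taxon 5 share a more recent common ancestor with each other than either does with Taxon 3, so Taxon 3 is the least closely related of the three.

Taxon 3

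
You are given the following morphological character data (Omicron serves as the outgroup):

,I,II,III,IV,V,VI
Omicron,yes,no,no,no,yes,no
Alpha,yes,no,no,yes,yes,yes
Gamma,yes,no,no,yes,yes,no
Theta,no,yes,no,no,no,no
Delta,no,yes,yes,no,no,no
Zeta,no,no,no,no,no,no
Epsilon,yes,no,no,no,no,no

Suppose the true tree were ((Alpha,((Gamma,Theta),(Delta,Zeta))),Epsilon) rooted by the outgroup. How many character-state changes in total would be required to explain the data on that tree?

Map each character onto ((Alpha,((Gamma,Theta),(Delta,Zeta))),Epsilon) (rooted by Omicron) and count the minimum state changes it requires (Fitch parsimony):
I: 2; II: 2; III: 1; IV: 2; V: 3; VI: 1.
Total tree length = 11.

11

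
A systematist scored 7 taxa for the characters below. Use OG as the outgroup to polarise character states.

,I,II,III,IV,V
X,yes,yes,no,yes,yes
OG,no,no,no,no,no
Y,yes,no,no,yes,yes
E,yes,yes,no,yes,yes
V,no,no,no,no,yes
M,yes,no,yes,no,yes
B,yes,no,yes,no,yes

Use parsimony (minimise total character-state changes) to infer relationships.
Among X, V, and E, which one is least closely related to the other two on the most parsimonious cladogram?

The outgroup has state 'no' for every character, so 'yes' is the derived state throughout.
I: derived state 'yes' in B, E, M, X, and Y only — synapomorphy for {B, E, M, X, Y}.
II: derived state 'yes' in E and X only — synapomorphy for {E, X}.
Only B and M show the derived state 'yes' for III, supporting them as a clade.
IV (derived state 'yes') is shared by E, X, and Y — a synapomorphy uniting that clade.
All ingroup taxa share the derived state 'yes' for V; it defines the ingroup but does not resolve relationships within it.
Most parsimonious ingroup topology: (((Y,(X,E)),(M,B)),V).
X and E share a more recent common ancestor with each other than either does with V, so V is the least closely related of the three.

V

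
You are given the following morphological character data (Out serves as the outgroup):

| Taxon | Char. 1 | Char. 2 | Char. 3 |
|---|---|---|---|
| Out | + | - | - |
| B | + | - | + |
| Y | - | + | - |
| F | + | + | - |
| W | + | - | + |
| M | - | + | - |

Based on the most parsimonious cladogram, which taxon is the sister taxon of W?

B

Character polarity is set by the outgroup: the derived state is whichever differs from the outgroup's state, so for Char. 1 the derived state is '-', and for the remaining characters it is '+'.
Char. 1 (derived state '-') is shared by M and Y — a synapomorphy uniting that clade.
Only F, M, and Y show the derived state '+' for Char. 2, supporting them as a clade.
Only B and W show the derived state '+' for Char. 3, supporting them as a clade.
Most parsimonious ingroup topology: ((B,W),((Y,M),F)).
W and B form a cherry on this tree, so they are sister taxa.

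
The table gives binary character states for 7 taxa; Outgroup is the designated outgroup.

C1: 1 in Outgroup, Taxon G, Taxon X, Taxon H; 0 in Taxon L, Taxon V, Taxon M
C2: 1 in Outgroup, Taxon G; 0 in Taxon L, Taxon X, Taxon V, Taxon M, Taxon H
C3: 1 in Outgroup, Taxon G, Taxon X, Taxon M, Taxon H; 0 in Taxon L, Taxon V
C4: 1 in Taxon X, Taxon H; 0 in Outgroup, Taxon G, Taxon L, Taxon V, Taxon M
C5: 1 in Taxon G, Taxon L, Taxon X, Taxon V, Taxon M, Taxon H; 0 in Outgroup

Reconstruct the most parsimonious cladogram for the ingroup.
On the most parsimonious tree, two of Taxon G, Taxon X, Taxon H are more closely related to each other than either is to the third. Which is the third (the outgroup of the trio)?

Taxon G

Character polarity is set by the outgroup: the derived state is whichever differs from the outgroup's state, so for C1, C2, C3 the derived state is '0', and for the remaining characters it is '1'.
C1: derived state '0' in Taxon L, Taxon M, and Taxon V only — synapomorphy for {Taxon L, Taxon M, Taxon V}.
C2: derived state '0' in Taxon H, Taxon L, Taxon M, Taxon V, and Taxon X only — synapomorphy for {Taxon H, Taxon L, Taxon M, Taxon V, Taxon X}.
C3 (derived state '0') is shared by Taxon L and Taxon V — a synapomorphy uniting that clade.
C4: derived state '1' in Taxon H and Taxon X only — synapomorphy for {Taxon H, Taxon X}.
C5 (derived state '1') is shared by all ingroup taxa — unites the whole ingroup.
Most parsimonious ingroup topology: ((((Taxon L,Taxon V),Taxon M),(Taxon H,Taxon X)),Taxon G).
Taxon X and Taxon H share a more recent common ancestor with each other than either does with Taxon G, so Taxon G is the least closely related of the three.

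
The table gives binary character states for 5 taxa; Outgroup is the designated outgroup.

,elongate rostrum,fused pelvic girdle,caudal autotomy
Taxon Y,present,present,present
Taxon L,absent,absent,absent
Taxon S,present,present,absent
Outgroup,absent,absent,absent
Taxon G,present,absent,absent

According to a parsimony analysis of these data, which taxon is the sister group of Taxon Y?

Taxon S

The outgroup has state 'absent' for every character, so 'present' is the derived state throughout.
elongate rostrum: derived state 'present' in Taxon G, Taxon S, and Taxon Y only — synapomorphy for {Taxon G, Taxon S, Taxon Y}.
fused pelvic girdle (derived state 'present') is shared by Taxon S and Taxon Y — a synapomorphy uniting that clade.
caudal autotomy (derived state 'present') is unique to Taxon Y (autapomorphy; uninformative for grouping).
Most parsimonious ingroup topology: (((Taxon Y,Taxon S),Taxon G),Taxon L).
Taxon Y and Taxon S form a cherry on this tree, so they are sister taxa.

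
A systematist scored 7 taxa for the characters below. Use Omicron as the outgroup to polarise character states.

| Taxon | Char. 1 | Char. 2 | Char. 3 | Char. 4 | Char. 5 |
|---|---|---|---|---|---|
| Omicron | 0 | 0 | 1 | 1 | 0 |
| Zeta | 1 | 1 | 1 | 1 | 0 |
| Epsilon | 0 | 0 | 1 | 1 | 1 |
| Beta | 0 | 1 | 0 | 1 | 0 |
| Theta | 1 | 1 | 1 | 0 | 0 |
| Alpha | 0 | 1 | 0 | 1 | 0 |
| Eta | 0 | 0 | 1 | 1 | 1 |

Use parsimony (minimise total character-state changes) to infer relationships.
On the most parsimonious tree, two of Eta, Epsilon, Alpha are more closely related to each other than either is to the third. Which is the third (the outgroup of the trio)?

Character polarity is set by the outgroup: the derived state is whichever differs from the outgroup's state, so for Char. 3, Char. 4 the derived state is '0', and for the remaining characters it is '1'.
Only Theta and Zeta show the derived state '1' for Char. 1, supporting them as a clade.
Char. 2 (derived state '1') is shared by Alpha, Beta, Theta, and Zeta — a synapomorphy uniting that clade.
Char. 3 (derived state '0') is shared by Alpha and Beta — a synapomorphy uniting that clade.
Char. 4 (derived state '0') is unique to Theta (autapomorphy; uninformative for grouping).
Char. 5: derived state '1' in Epsilon and Eta only — synapomorphy for {Epsilon, Eta}.
Most parsimonious ingroup topology: (((Zeta,Theta),(Beta,Alpha)),(Epsilon,Eta)).
Epsilon and Eta share a more recent common ancestor with each other than either does with Alpha, so Alpha is the least closely related of the three.

Alpha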